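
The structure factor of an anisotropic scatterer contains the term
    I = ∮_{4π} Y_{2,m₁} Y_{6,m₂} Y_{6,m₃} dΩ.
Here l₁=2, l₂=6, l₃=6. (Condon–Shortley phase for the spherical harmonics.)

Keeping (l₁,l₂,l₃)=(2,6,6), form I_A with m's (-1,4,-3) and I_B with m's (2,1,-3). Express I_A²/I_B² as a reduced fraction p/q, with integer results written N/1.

Same 2,6,6: normalisation and zero-m 3j drop out of the ratio.
A: Δ: 2! 2! 10! / 15! → 1/90090; sum: t=1:−1/725760 t=2:+1/161280 = 1/207360; 3j²(2 6 6; -1 4 -3) = Δ·Π!·Σ² = 7/286  (sign -1)
B: Δ: 2! 2! 10! / 15! → 1/90090; sum: t=0:+1/120960 = 1/120960; 3j²(2 6 6; 2 1 -3) = Δ·Π!·Σ² = 24/1001  (sign -1)
I_A²/I_B² = (7/286)/(24/1001) = 49/48

49/48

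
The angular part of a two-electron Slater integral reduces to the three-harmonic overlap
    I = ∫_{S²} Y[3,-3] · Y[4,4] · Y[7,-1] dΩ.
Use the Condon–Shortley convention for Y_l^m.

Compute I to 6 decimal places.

-0.006738

Rules hold: Σm=0, L=14 even, 1≤7≤7.
N = 7·9·15 = 945
Δ = 0!·6!·8!/15! = 1/45045
Racah Σ t=0..0: t=0:+1/20736 = 1/20736
⇒ 3j(3 4 7; 0 0 0)² = 35/1287, sgn -1
Racah Σ t=0..0: t=0:+1/29030400 = 1/29030400
⇒ 3j(3 4 7; -3 4 -1)² = 1/45045, sgn +1
4πI² = N·(3j₀)²·(3jₘ)² = 35/61347
I = -1·√(0.000570525/4π) = -0.00673802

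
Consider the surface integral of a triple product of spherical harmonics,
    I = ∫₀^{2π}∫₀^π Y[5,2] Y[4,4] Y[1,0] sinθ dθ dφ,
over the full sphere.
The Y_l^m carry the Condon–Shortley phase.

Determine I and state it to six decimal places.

Σmᵢ = 6 ≠ 0, so the φ-integral vanishes; I = 0

0.000000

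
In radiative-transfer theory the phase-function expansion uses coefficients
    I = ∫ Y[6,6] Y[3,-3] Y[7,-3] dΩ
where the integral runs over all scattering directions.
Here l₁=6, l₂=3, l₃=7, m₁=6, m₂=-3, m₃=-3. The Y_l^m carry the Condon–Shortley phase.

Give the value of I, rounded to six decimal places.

m-sum 0 ✓  L=16 even ✓  3≤7≤9 ✓
Π(2lᵢ+1) = 13×7×15 = 1365
triangle coeff Δ(6,3,7) = 1/2042040
Σ_t [0,2]: t=0:+1/207360 t=1:−1/57600 t=2:+1/207360 = -1/129600
(3j)²=168/12155 [(6 3 7; 0 0 0)], sign=+1
Σ_t [0,0]: t=0:+1/174182400 = 1/174182400
(3j)²=3/6188 [(6 3 7; 6 -3 -3)], sign=+1
⇒ 4πI² = 378/41327
I = (+1)√(378/41327/(4π)) = 0.02697889

0.026979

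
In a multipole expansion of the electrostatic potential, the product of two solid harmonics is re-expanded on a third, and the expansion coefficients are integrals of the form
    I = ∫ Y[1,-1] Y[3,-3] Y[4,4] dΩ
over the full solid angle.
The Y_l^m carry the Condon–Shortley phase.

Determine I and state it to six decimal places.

0.325735

Rules hold: Σm=0, L=8 even, 2≤4≤4.
N = 3·7·9 = 189
Δ = 0!·2!·6!/9! = 1/252
Racah Σ t=0..0: t=0:+1/36 = 1/36
⇒ 3j(1 3 4; 0 0 0)² = 4/63, sgn +1
Racah Σ t=0..0: t=0:+1/1440 = 1/1440
⇒ 3j(1 3 4; -1 -3 4)² = 1/9, sgn +1
4πI² = N·(3j₀)²·(3jₘ)² = 4/3
I = +1·√(1.33333/4π) = 0.32573501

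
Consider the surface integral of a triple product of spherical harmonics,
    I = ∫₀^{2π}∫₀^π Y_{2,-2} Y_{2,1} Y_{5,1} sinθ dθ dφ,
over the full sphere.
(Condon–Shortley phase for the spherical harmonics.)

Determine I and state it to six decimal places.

0.000000

l₃=5 ∉ [0,4] — triangle fails ⇒ I = 0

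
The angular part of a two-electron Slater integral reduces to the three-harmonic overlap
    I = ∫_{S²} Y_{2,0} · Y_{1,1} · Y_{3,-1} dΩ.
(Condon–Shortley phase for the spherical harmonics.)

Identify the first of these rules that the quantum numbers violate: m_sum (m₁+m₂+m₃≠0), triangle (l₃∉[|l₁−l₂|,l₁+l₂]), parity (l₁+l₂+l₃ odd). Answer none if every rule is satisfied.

Σmᵢ = 0  ✓
l₃∈[|l₁−l₂|,l₁+l₂]=[1,3], have l₃=3  ✓
Σlᵢ = 6 ⇒ even  ✓

none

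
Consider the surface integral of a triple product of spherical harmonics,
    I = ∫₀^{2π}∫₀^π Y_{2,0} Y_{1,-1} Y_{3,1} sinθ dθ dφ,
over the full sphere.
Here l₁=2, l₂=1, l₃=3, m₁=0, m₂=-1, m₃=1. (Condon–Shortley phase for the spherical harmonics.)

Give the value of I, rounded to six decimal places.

-0.202301

Checks pass: Σm=0; 6 even; l₃=3∈[1,3].
(2·2+1)(2·1+1)(2·3+1) = 105
Δ: 0! 4! 2! / 7! → 1/105
sum: t=0:+1/4 = 1/4
3j²(2 1 3; 0 0 0) = Δ·Π!·Σ² = 3/35  (sign -1)
sum: t=0:+1/8 = 1/8
3j²(2 1 3; 0 -1 1) = Δ·Π!·Σ² = 2/35  (sign +1)
combine: 4πI² = 105·3/35·2/35 = 18/35
take √, sign -1: I = -0.20230066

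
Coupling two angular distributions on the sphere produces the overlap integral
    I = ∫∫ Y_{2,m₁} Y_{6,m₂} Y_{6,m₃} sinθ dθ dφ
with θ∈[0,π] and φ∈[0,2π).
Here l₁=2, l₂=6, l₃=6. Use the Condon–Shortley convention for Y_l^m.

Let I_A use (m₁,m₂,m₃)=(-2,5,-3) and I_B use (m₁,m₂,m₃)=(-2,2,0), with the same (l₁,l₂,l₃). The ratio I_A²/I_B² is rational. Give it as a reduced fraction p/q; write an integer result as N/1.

11/28

Same 2,6,6: normalisation and zero-m 3j drop out of the ratio.
A: Δ: 2! 2! 10! / 15! → 1/90090; sum: t=2:+1/1451520 = 1/1451520; 3j²(2 6 6; -2 5 -3) = Δ·Π!·Σ² = 1/91  (sign -1)
B: Δ: 2! 2! 10! / 15! → 1/90090; sum: t=2:+1/69120 = 1/69120; 3j²(2 6 6; -2 2 0) = Δ·Π!·Σ² = 4/143  (sign +1)
I_A²/I_B² = (1/91)/(4/143) = 11/28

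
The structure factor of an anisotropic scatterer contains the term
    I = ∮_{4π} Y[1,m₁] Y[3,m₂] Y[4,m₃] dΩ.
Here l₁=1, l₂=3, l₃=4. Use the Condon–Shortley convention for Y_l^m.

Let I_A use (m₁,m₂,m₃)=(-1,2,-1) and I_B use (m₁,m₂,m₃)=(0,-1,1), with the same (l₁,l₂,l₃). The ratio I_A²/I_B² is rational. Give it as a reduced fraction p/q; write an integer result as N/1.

1/5

l's match ⇒ only the (l;m) 3-j factors differ between A and B.
A: triangle coeff Δ(1,3,4) = 1/252; Σ_t [0,0]: t=0:+1/240 = 1/240; (3j)²=1/84 [(1 3 4; -1 2 -1)], sign=-1
B: triangle coeff Δ(1,3,4) = 1/252; Σ_t [0,0]: t=0:+1/48 = 1/48; (3j)²=5/84 [(1 3 4; 0 -1 1)], sign=-1
I_A²/I_B² = (1/84)/(5/84) = 1/5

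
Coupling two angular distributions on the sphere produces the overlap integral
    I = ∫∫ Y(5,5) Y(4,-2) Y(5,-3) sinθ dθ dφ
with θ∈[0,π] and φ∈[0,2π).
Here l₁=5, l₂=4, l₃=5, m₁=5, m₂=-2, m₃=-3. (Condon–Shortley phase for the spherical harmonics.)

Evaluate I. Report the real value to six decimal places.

-0.184127

m-sum 0 ✓  L=14 even ✓  1≤5≤9 ✓
Π(2lᵢ+1) = 11×9×11 = 1089
triangle coeff Δ(5,4,5) = 1/3153150
Σ_t [0,4]: t=0:+1/69120 t=1:−1/1728 t=2:+1/576 t=3:−1/1728 t=4:+1/69120 = 7/11520
(3j)²=2/143 [(5 4 5; 0 0 0)], sign=-1
Σ_t [0,0]: t=0:+1/69120 = 1/69120
(3j)²=4/143 [(5 4 5; 5 -2 -3)], sign=+1
⇒ 4πI² = 72/169
I = (-1)√(72/169/(4π)) = -0.18412721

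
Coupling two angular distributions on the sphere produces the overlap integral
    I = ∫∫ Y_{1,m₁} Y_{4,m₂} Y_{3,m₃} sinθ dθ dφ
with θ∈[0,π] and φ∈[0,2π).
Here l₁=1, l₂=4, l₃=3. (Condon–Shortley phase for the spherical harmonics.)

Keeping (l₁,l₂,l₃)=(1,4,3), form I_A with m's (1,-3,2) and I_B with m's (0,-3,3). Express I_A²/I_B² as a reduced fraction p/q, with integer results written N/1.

Shared (l₁,l₂,l₃)=(1,4,3): N and (l;000)² cancel in I_A²/I_B².
A: Δ = 2!·0!·6!/9! = 1/252; Racah Σ t=0..0: t=0:+1/240 = 1/240; ⇒ 3j(1 4 3; 1 -3 2)² = 1/12, sgn -1
B: Δ = 2!·0!·6!/9! = 1/252; Racah Σ t=1..1: t=1:−1/720 = -1/720; ⇒ 3j(1 4 3; 0 -3 3)² = 1/36, sgn -1
I_A²/I_B² = (1/12)/(1/36) = 3/1

3/1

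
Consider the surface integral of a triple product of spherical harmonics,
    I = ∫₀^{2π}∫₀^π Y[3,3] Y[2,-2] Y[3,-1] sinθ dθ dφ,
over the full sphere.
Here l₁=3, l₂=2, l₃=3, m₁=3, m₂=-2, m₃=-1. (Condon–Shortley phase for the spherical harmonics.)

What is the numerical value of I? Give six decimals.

0.132981

Rules hold: Σm=0, L=8 even, 1≤3≤5.
N = 7·5·7 = 245
Δ = 2!·4!·2!/9! = 1/3780
Racah Σ t=0..2: t=0:+1/24 t=1:−1/4 t=2:+1/24 = -1/6
⇒ 3j(3 2 3; 0 0 0)² = 4/105, sgn +1
Racah Σ t=0..0: t=0:+1/96 = 1/96
⇒ 3j(3 2 3; 3 -2 -1)² = 1/42, sgn +1
4πI² = N·(3j₀)²·(3jₘ)² = 2/9
I = +1·√(0.222222/4π) = 0.13298076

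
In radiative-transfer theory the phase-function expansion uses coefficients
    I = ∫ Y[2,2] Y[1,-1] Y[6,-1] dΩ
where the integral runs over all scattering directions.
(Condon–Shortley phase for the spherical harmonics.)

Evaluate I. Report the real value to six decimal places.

0.000000

l₃=6 ∉ [1,3] — triangle fails ⇒ I = 0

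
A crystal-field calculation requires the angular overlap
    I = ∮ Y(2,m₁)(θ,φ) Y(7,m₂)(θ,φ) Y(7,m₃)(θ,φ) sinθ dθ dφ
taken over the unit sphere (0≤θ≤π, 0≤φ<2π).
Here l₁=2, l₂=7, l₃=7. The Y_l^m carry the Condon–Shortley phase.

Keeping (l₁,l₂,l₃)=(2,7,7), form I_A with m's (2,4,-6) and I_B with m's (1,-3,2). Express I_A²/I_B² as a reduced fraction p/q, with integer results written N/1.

Shared (l₁,l₂,l₃)=(2,7,7): N and (l;000)² cancel in I_A²/I_B².
A: Δ = 2!·2!·12!/17! = 1/185640; Racah Σ t=0..0: t=0:+1/159667200 = 1/159667200; ⇒ 3j(2 7 7; 2 4 -6)² = 9/1190, sgn -1
B: Δ = 2!·2!·12!/17! = 1/185640; Racah Σ t=0..1: t=0:+1/1935360 t=1:−1/4354560 = 1/3483648; ⇒ 3j(2 7 7; 1 -3 2)² = 125/12376, sgn -1
I_A²/I_B² = (9/1190)/(125/12376) = 468/625

468/625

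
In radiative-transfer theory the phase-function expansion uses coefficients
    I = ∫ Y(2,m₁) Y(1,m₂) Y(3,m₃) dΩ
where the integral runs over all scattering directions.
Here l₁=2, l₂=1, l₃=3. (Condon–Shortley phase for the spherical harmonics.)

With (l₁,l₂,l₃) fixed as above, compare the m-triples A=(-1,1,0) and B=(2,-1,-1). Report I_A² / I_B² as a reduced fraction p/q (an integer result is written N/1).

3/1

Shared (l₁,l₂,l₃)=(2,1,3): N and (l;000)² cancel in I_A²/I_B².
A: Δ = 0!·4!·2!/7! = 1/105; Racah Σ t=0..0: t=0:+1/12 = 1/12; ⇒ 3j(2 1 3; -1 1 0)² = 1/35, sgn -1
B: Δ = 0!·4!·2!/7! = 1/105; Racah Σ t=0..0: t=0:+1/48 = 1/48; ⇒ 3j(2 1 3; 2 -1 -1)² = 1/105, sgn +1
I_A²/I_B² = (1/35)/(1/105) = 3/1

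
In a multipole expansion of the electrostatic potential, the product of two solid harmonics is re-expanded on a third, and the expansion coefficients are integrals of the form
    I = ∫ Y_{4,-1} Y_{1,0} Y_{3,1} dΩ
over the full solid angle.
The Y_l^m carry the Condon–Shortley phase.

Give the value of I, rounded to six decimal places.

-0.238414

Checks pass: Σm=0; 8 even; l₃=3∈[3,5].
(2·4+1)(2·1+1)(2·3+1) = 189
Δ: 2! 6! 0! / 9! → 1/252
sum: t=1:−1/36 = -1/36
3j²(4 1 3; 0 0 0) = Δ·Π!·Σ² = 4/63  (sign +1)
sum: t=1:−1/48 = -1/48
3j²(4 1 3; -1 0 1) = Δ·Π!·Σ² = 5/84  (sign -1)
combine: 4πI² = 189·4/63·5/84 = 5/7
take √, sign -1: I = -0.23841361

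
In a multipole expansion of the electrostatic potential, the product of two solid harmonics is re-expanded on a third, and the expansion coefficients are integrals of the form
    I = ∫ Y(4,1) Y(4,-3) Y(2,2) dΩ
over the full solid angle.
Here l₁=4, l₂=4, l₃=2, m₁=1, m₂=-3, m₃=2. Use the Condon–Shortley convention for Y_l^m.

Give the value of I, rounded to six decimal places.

0.159270

Checks pass: Σm=0; 10 even; l₃=2∈[0,8].
(2·4+1)(2·4+1)(2·2+1) = 405
Δ: 6! 2! 2! / 11! → 1/13860
sum: t=2:+1/192 t=3:−1/36 t=4:+1/192 = -5/288
3j²(4 4 2; 0 0 0) = Δ·Π!·Σ² = 20/693  (sign -1)
sum: t=1:−1/480 = -1/480
3j²(4 4 2; 1 -3 2) = Δ·Π!·Σ² = 3/110  (sign -1)
combine: 4πI² = 405·20/693·3/110 = 270/847
take √, sign +1: I = 0.15927046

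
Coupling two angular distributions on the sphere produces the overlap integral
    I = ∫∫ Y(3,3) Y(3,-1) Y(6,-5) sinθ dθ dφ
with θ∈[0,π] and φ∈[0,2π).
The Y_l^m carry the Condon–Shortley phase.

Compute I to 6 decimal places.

Σmᵢ = -3 ≠ 0, so the φ-integral vanishes; I = 0

0.000000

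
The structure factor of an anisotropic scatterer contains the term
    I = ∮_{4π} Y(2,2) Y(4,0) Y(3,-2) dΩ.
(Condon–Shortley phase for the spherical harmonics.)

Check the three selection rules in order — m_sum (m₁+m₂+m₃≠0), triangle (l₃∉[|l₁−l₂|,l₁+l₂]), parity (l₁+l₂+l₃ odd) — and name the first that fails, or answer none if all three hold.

m₁+m₂+m₃ = 2 + 0 − 2 = 0  ✓
triangle: |2−4|=2 ≤ l₃=3 ≤ 2+4=6  ✓
parity: l₁+l₂+l₃ = 9 is odd  ✗

parity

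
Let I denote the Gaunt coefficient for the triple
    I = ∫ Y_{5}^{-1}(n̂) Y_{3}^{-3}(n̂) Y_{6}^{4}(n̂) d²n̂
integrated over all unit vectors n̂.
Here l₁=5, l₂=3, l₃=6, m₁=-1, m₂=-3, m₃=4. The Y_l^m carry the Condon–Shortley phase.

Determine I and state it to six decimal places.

-0.190675

Checks pass: Σm=0; 14 even; l₃=6∈[2,8].
(2·5+1)(2·3+1)(2·6+1) = 1001
Δ: 2! 8! 4! / 15! → 1/675675
sum: t=0:+1/8640 t=1:−1/2304 t=2:+1/8640 = -7/34560
3j²(5 3 6; 0 0 0) = Δ·Π!·Σ² = 7/429  (sign -1)
sum: t=0:+1/69120 = 1/69120
3j²(5 3 6; -1 -3 4) = Δ·Π!·Σ² = 4/143  (sign +1)
combine: 4πI² = 1001·7/429·4/143 = 196/429
take √, sign -1: I = -0.19067531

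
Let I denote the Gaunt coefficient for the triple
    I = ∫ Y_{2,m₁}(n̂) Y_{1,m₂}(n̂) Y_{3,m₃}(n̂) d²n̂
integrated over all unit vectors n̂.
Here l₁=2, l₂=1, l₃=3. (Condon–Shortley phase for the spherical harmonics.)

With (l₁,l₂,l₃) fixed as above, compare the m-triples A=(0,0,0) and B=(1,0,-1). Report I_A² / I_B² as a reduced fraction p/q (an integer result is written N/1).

Same 2,1,3: normalisation and zero-m 3j drop out of the ratio.
A: Δ: 0! 4! 2! / 7! → 1/105; sum: t=0:+1/4 = 1/4; 3j²(2 1 3; 0 0 0) = Δ·Π!·Σ² = 3/35  (sign -1)
B: Δ: 0! 4! 2! / 7! → 1/105; sum: t=0:+1/6 = 1/6; 3j²(2 1 3; 1 0 -1) = Δ·Π!·Σ² = 8/105  (sign +1)
I_A²/I_B² = (3/35)/(8/105) = 9/8

9/8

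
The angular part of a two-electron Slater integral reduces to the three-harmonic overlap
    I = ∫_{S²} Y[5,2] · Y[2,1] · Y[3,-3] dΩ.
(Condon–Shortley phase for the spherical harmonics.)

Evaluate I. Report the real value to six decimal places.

0.063396

Rules hold: Σm=0, L=10 even, 3≤3≤7.
N = 11·5·7 = 385
Δ = 4!·6!·0!/11! = 1/2310
Racah Σ t=2..2: t=2:+1/144 = 1/144
⇒ 3j(5 2 3; 0 0 0)² = 10/231, sgn -1
Racah Σ t=3..3: t=3:−1/4320 = -1/4320
⇒ 3j(5 2 3; 2 1 -3)² = 1/330, sgn -1
4πI² = N·(3j₀)²·(3jₘ)² = 5/99
I = +1·√(0.0505051/4π) = 0.06339609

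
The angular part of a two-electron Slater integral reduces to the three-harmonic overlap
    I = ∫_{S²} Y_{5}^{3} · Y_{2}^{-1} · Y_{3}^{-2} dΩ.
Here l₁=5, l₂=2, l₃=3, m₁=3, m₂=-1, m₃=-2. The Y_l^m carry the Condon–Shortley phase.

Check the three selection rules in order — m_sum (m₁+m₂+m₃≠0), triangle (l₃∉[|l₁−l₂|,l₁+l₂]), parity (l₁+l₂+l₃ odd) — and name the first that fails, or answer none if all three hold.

none

azimuthal sum: 3 − 1 − 2 = 0  ✓
3 ≤ 3 ≤ 7 (triangle on l)  ✓
L = 5 + 2 + 3 = 10 (even)  ✓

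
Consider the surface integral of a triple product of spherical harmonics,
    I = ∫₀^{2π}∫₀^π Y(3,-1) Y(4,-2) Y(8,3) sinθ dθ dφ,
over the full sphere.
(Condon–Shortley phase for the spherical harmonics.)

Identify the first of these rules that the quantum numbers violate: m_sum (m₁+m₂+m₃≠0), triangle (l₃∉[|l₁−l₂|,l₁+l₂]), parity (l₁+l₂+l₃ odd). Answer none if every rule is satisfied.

triangle

m₁+m₂+m₃ = -1 − 2 + 3 = 0  ✓
triangle: |3−4|=1 ≤ l₃=8 ≤ 3+4=7  ✗
parity: l₁+l₂+l₃ = 15 is odd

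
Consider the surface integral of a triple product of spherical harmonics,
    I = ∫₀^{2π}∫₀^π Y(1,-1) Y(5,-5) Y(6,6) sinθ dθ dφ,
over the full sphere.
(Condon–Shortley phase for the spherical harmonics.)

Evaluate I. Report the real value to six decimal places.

m-sum 0 ✓  L=12 even ✓  4≤6≤6 ✓
Π(2lᵢ+1) = 3×11×13 = 429
triangle coeff Δ(1,5,6) = 1/858
Σ_t [0,0]: t=0:+1/14400 = 1/14400
(3j)²=6/143 [(1 5 6; 0 0 0)], sign=+1
Σ_t [0,0]: t=0:+1/7257600 = 1/7257600
(3j)²=1/13 [(1 5 6; -1 -5 6)], sign=+1
⇒ 4πI² = 18/13
I = (+1)√(18/13/(4π)) = 0.33194004

0.331940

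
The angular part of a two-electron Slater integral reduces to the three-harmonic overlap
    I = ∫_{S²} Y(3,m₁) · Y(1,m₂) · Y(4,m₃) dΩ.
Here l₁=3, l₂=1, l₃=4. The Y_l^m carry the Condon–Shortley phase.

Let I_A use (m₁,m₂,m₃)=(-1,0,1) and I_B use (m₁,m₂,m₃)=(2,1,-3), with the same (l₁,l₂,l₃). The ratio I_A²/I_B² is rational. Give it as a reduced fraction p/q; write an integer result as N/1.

5/7

Same 3,1,4: normalisation and zero-m 3j drop out of the ratio.
A: Δ: 0! 6! 2! / 9! → 1/252; sum: t=0:+1/48 = 1/48; 3j²(3 1 4; -1 0 1) = Δ·Π!·Σ² = 5/84  (sign -1)
B: Δ: 0! 6! 2! / 9! → 1/252; sum: t=0:+1/240 = 1/240; 3j²(3 1 4; 2 1 -3) = Δ·Π!·Σ² = 1/12  (sign -1)
I_A²/I_B² = (5/84)/(1/12) = 5/7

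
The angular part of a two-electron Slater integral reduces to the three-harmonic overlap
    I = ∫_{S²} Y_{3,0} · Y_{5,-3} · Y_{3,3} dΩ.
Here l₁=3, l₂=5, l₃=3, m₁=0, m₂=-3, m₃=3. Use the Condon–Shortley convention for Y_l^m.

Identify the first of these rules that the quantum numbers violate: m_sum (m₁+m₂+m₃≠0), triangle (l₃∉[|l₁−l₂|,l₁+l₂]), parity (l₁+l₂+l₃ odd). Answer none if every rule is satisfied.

parity

Σmᵢ = 0  ✓
l₃∈[|l₁−l₂|,l₁+l₂]=[2,8], have l₃=3  ✓
Σlᵢ = 11 ⇒ odd  ✗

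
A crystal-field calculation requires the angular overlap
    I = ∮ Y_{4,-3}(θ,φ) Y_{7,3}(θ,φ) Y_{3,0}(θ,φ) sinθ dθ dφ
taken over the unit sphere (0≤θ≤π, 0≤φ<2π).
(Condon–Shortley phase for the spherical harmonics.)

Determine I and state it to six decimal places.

Rules hold: Σm=0, L=14 even, 3≤3≤11.
N = 9·15·7 = 945
Δ = 8!·0!·6!/15! = 1/45045
Racah Σ t=4..4: t=4:+1/20736 = 1/20736
⇒ 3j(4 7 3; 0 0 0)² = 35/1287, sgn -1
Racah Σ t=7..7: t=7:−1/181440 = -1/181440
⇒ 3j(4 7 3; -3 3 0)² = 32/3003, sgn +1
4πI² = N·(3j₀)²·(3jₘ)² = 5600/20449
I = -1·√(0.273852/4π) = -0.14762267

-0.147623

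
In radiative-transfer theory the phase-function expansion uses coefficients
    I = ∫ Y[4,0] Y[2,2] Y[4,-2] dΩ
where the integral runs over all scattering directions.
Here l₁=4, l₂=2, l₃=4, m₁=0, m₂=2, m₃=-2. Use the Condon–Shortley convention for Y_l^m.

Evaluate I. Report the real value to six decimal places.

-0.190365

Checks pass: Σm=0; 10 even; l₃=4∈[2,6].
(2·4+1)(2·2+1)(2·4+1) = 405
Δ: 2! 6! 2! / 11! → 1/13860
sum: t=0:+1/192 t=1:−1/36 t=2:+1/192 = -5/288
3j²(4 2 4; 0 0 0) = Δ·Π!·Σ² = 20/693  (sign -1)
sum: t=2:+1/192 = 1/192
3j²(4 2 4; 0 2 -2) = Δ·Π!·Σ² = 3/77  (sign +1)
combine: 4πI² = 405·20/693·3/77 = 2700/5929
take √, sign -1: I = -0.19036462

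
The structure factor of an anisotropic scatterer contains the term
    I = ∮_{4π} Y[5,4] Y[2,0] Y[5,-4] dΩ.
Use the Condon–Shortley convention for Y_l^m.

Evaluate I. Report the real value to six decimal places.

m-sum 0 ✓  L=12 even ✓  3≤5≤7 ✓
Π(2lᵢ+1) = 11×5×11 = 605
triangle coeff Δ(5,2,5) = 1/38610
Σ_t [0,2]: t=0:+1/2880 t=1:−1/576 t=2:+1/2880 = -1/960
(3j)²=10/429 [(5 2 5; 0 0 0)], sign=+1
Σ_t [0,1]: t=0:+1/20160 t=1:−1/40320 = 1/40320
(3j)²=6/715 [(5 2 5; 4 0 -4)], sign=-1
⇒ 4πI² = 20/169
I = (-1)√(20/169/(4π)) = -0.09704356

-0.097044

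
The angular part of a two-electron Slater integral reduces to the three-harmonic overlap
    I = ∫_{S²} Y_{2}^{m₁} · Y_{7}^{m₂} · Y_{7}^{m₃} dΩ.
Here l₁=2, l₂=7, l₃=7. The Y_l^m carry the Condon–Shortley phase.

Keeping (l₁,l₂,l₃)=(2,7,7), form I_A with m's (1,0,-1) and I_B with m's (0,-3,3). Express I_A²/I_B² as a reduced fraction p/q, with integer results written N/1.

Shared (l₁,l₂,l₃)=(2,7,7): N and (l;000)² cancel in I_A²/I_B².
A: Δ = 2!·2!·12!/17! = 1/185640; Racah Σ t=0..1: t=0:+1/1209600 t=1:−1/1036800 = -1/7257600; ⇒ 3j(2 7 7; 1 0 -1)² = 1/2210, sgn -1
B: Δ = 2!·2!·12!/17! = 1/185640; Racah Σ t=0..2: t=0:+1/3870720 t=1:−1/2177280 t=2:+1/29030400 = -29/174182400; ⇒ 3j(2 7 7; 0 -3 3)² = 841/185640, sgn -1
I_A²/I_B² = (1/2210)/(841/185640) = 84/841

84/841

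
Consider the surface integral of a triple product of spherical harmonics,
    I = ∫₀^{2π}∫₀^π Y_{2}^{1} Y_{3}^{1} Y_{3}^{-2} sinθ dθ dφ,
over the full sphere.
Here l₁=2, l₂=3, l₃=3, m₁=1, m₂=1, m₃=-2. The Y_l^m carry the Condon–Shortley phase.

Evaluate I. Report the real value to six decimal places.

0.162868

Rules hold: Σm=0, L=8 even, 1≤3≤5.
N = 5·7·7 = 245
Δ = 2!·2!·4!/9! = 1/3780
Racah Σ t=0..2: t=0:+1/24 t=1:−1/4 t=2:+1/24 = -1/6
⇒ 3j(2 3 3; 0 0 0)² = 4/105, sgn +1
Racah Σ t=0..1: t=0:+1/48 t=1:−1/12 = -1/16
⇒ 3j(2 3 3; 1 1 -2)² = 1/28, sgn +1
4πI² = N·(3j₀)²·(3jₘ)² = 1/3
I = +1·√(0.333333/4π) = 0.16286750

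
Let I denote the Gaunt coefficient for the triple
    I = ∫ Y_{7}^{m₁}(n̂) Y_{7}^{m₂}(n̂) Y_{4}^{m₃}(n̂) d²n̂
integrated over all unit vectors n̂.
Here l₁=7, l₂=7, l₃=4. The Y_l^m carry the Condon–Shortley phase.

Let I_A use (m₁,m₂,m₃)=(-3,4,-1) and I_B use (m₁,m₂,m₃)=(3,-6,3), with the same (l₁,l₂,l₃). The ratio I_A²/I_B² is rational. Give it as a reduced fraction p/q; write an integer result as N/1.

91/162

l's match ⇒ only the (l;m) 3-j factors differ between A and B.
A: triangle coeff Δ(7,7,4) = 1/58198140; Σ_t [7,10]: t=7:−1/4354560 t=8:+1/1935360 t=9:−1/8709120 t=10:+1/522547200 = 13/74649600; (3j)²=91/11628 [(7 7 4; -3 4 -1)], sign=-1
B: triangle coeff Δ(7,7,4) = 1/58198140; Σ_t [0,1]: t=0:+1/522547200 t=1:−1/52254720 = -1/58060800; (3j)²=9/646 [(7 7 4; 3 -6 3)], sign=+1
I_A²/I_B² = (91/11628)/(9/646) = 91/162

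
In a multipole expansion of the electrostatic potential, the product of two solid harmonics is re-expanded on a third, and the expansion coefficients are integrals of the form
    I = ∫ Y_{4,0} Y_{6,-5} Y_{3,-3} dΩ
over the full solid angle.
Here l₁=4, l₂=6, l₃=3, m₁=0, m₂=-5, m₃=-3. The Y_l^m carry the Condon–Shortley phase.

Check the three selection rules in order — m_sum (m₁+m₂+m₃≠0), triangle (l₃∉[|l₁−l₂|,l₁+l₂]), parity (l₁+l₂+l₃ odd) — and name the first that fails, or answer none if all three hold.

m₁+m₂+m₃ = 0 − 5 − 3 = -8  ✗
triangle: |4−6|=2 ≤ l₃=3 ≤ 4+6=10
parity: l₁+l₂+l₃ = 13 is odd

m_sum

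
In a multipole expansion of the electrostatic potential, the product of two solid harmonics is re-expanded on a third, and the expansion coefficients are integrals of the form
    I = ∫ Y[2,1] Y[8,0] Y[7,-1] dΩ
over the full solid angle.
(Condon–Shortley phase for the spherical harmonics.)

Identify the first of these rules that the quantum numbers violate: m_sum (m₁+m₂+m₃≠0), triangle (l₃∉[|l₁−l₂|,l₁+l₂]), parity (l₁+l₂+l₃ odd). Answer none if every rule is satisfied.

parity

Σmᵢ = 0  ✓
l₃∈[|l₁−l₂|,l₁+l₂]=[6,10], have l₃=7  ✓
Σlᵢ = 17 ⇒ odd  ✗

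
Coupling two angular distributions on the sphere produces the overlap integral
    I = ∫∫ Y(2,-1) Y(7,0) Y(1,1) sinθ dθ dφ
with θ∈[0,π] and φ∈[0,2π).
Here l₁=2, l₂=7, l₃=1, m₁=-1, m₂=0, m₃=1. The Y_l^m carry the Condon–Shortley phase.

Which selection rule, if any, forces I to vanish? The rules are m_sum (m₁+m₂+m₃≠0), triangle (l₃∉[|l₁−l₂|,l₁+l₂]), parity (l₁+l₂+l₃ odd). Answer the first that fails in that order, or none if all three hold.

triangle

m₁+m₂+m₃ = -1 + 0 + 1 = 0  ✓
triangle: |2−7|=5 ≤ l₃=1 ≤ 2+7=9  ✗
parity: l₁+l₂+l₃ = 10 is even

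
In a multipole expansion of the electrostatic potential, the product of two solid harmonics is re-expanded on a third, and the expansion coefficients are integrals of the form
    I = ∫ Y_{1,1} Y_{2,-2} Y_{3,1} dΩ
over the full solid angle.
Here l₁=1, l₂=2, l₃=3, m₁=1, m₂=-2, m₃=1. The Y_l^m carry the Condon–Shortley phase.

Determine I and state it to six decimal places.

-0.082589

Checks pass: Σm=0; 6 even; l₃=3∈[1,3].
(2·1+1)(2·2+1)(2·3+1) = 105
Δ: 0! 2! 4! / 7! → 1/105
sum: t=0:+1/4 = 1/4
3j²(1 2 3; 0 0 0) = Δ·Π!·Σ² = 3/35  (sign -1)
sum: t=0:+1/48 = 1/48
3j²(1 2 3; 1 -2 1) = Δ·Π!·Σ² = 1/105  (sign +1)
combine: 4πI² = 105·3/35·1/105 = 3/35
take √, sign -1: I = -0.08258890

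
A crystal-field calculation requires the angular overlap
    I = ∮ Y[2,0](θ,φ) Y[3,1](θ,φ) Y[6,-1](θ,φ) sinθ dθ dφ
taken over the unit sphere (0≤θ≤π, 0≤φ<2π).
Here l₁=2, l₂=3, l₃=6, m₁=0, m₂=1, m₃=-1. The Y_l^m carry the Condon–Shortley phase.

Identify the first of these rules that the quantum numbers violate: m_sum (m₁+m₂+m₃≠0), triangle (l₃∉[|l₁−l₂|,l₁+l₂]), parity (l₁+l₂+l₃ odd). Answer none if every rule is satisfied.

Σmᵢ = 0  ✓
l₃∈[|l₁−l₂|,l₁+l₂]=[1,5], have l₃=6  ✗
Σlᵢ = 11 ⇒ odd

triangle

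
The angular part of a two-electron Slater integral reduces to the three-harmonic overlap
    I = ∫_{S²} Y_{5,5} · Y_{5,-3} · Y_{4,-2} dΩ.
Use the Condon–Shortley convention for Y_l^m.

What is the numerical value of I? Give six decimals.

-0.184127

m-sum 0 ✓  L=14 even ✓  0≤4≤10 ✓
Π(2lᵢ+1) = 11×11×9 = 1089
triangle coeff Δ(5,5,4) = 1/3153150
Σ_t [1,5]: t=1:−1/69120 t=2:+1/1728 t=3:−1/576 t=4:+1/1728 t=5:−1/69120 = -7/11520
(3j)²=2/143 [(5 5 4; 0 0 0)], sign=-1
Σ_t [0,0]: t=0:+1/69120 = 1/69120
(3j)²=4/143 [(5 5 4; 5 -3 -2)], sign=+1
⇒ 4πI² = 72/169
I = (-1)√(72/169/(4π)) = -0.18412721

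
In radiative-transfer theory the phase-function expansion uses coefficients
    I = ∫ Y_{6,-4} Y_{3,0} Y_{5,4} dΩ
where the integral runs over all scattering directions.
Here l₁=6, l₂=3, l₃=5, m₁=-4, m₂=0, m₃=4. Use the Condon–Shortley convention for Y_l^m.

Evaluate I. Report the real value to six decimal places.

Rules hold: Σm=0, L=14 even, 3≤5≤9.
N = 13·7·11 = 1001
Δ = 4!·8!·2!/15! = 1/675675
Racah Σ t=1..3: t=1:−1/8640 t=2:+1/2304 t=3:−1/8640 = 7/34560
⇒ 3j(6 3 5; 0 0 0)² = 7/429, sgn -1
Racah Σ t=2..3: t=2:+1/161280 t=3:−1/60480 = -1/96768
⇒ 3j(6 3 5; -4 0 4)² = 15/1001, sgn +1
4πI² = N·(3j₀)²·(3jₘ)² = 35/143
I = -1·√(0.244755/4π) = -0.13956004

-0.139560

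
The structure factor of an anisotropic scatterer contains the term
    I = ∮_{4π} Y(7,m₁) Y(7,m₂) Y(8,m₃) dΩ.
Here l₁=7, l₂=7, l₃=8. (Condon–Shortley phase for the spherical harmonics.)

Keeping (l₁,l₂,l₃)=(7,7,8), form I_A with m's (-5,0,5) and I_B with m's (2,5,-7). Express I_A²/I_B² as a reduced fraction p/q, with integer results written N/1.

l's match ⇒ only the (l;m) 3-j factors differ between A and B.
A: triangle coeff Δ(7,7,8) = 1/22086194130; Σ_t [4,6]: t=4:+1/1393459200 t=5:−1/870912000 t=6:+1/5225472000 = -1/4180377600; (3j)²=35/14858 [(7 7 8; -5 0 5)], sign=+1
B: triangle coeff Δ(7,7,8) = 1/22086194130; Σ_t [4,5]: t=4:+1/9754214400 t=5:−1/24385536000 = 1/16257024000; (3j)²=486/52003 [(7 7 8; 2 5 -7)], sign=-1
I_A²/I_B² = (35/14858)/(486/52003) = 245/972

245/972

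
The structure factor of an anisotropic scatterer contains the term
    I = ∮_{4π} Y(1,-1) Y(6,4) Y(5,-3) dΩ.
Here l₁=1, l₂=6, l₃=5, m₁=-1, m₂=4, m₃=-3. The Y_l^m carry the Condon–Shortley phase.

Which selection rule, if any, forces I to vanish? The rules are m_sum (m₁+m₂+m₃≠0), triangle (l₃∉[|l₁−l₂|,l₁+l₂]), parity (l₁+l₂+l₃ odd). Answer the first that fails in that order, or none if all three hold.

none

Σmᵢ = 0  ✓
l₃∈[|l₁−l₂|,l₁+l₂]=[5,7], have l₃=5  ✓
Σlᵢ = 12 ⇒ even  ✓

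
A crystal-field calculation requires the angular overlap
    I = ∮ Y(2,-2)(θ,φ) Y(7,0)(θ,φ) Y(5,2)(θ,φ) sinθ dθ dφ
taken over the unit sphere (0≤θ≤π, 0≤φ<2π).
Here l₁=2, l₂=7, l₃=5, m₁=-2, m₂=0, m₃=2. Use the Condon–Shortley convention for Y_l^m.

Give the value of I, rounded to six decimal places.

0.067042

m-sum 0 ✓  L=14 even ✓  5≤5≤9 ✓
Π(2lᵢ+1) = 5×15×11 = 825
triangle coeff Δ(2,7,5) = 1/15015
Σ_t [2,2]: t=2:+1/57600 = 1/57600
(3j)²=21/715 [(2 7 5; 0 0 0)], sign=-1
Σ_t [4,4]: t=4:+1/725760 = 1/725760
(3j)²=1/429 [(2 7 5; -2 0 2)], sign=-1
⇒ 4πI² = 105/1859
I = (+1)√(105/1859/(4π)) = 0.06704247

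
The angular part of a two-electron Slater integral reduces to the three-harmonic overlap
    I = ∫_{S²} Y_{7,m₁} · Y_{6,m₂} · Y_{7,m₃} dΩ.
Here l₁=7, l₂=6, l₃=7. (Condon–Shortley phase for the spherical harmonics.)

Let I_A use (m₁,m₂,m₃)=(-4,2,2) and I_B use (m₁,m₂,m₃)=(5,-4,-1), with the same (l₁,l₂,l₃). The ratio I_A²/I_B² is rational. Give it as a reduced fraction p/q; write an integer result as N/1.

Shared (l₁,l₂,l₃)=(7,6,7): N and (l;000)² cancel in I_A²/I_B².
A: Δ = 6!·8!·6!/21! = 1/2444321880; Racah Σ t=3..6: t=3:−1/174182400 t=4:+1/11612160 t=5:−1/6220800 t=6:+1/24883200 = -1/24883200; ⇒ 3j(7 6 7; -4 2 2)² = 28/4199, sgn +1
B: Δ = 6!·8!·6!/21! = 1/2444321880; Racah Σ t=0..2: t=0:+1/49766400 t=1:−1/72576000 t=2:+1/1393459200 = 7/995328000; ⇒ 3j(7 6 7; 5 -4 -1)² = 343/83980, sgn +1
I_A²/I_B² = (28/4199)/(343/83980) = 80/49

80/49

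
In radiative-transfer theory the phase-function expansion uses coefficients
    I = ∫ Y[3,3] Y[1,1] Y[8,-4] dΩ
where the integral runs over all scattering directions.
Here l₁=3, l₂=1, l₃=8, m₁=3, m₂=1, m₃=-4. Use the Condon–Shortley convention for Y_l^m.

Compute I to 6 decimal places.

0.000000

l₃=8 ∉ [2,4] — triangle fails ⇒ I = 0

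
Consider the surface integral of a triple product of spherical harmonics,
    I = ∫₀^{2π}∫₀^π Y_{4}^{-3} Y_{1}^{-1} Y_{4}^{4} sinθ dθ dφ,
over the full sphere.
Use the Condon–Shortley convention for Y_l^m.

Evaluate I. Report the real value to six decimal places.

Σlᵢ=9 odd — θ-integrand is odd under cosθ→−cosθ; I=0

0.000000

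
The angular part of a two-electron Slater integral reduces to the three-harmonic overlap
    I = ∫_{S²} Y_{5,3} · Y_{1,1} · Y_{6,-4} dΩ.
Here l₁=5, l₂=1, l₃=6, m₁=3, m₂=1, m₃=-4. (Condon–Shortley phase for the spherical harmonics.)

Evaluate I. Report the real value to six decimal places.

m-sum 0 ✓  L=12 even ✓  4≤6≤6 ✓
Π(2lᵢ+1) = 11×3×13 = 429
triangle coeff Δ(5,1,6) = 1/858
Σ_t [0,0]: t=0:+1/14400 = 1/14400
(3j)²=6/143 [(5 1 6; 0 0 0)], sign=+1
Σ_t [0,0]: t=0:+1/161280 = 1/161280
(3j)²=15/286 [(5 1 6; 3 1 -4)], sign=+1
⇒ 4πI² = 135/143
I = (+1)√(135/143/(4π)) = 0.27409047

0.274090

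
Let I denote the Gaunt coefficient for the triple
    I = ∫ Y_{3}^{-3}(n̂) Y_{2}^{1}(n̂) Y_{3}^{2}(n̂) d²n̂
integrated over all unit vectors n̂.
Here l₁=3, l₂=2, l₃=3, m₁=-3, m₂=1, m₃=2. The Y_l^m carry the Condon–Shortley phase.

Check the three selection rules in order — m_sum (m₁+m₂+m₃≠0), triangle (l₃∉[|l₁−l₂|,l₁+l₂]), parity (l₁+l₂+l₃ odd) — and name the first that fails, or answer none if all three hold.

none

m₁+m₂+m₃ = -3 + 1 + 2 = 0  ✓
triangle: |3−2|=1 ≤ l₃=3 ≤ 3+2=5  ✓
parity: l₁+l₂+l₃ = 8 is even  ✓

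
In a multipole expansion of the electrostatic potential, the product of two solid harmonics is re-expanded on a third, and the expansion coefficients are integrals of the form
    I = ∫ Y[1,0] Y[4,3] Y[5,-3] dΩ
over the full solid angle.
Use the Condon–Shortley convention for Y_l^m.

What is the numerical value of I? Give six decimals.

m-sum 0 ✓  L=10 even ✓  3≤5≤5 ✓
Π(2lᵢ+1) = 3×9×11 = 297
triangle coeff Δ(1,4,5) = 1/495
Σ_t [0,0]: t=0:+1/576 = 1/576
(3j)²=5/99 [(1 4 5; 0 0 0)], sign=-1
Σ_t [0,0]: t=0:+1/5040 = 1/5040
(3j)²=16/495 [(1 4 5; 0 3 -3)], sign=+1
⇒ 4πI² = 16/33
I = (-1)√(16/33/(4π)) = -0.19642560

-0.196426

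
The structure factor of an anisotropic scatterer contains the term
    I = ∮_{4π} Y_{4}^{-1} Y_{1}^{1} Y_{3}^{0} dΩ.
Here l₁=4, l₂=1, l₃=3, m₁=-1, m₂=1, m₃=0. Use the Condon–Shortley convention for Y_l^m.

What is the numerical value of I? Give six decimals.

-0.194664

m-sum 0 ✓  L=8 even ✓  3≤3≤5 ✓
Π(2lᵢ+1) = 9×3×7 = 189
triangle coeff Δ(4,1,3) = 1/252
Σ_t [1,1]: t=1:−1/36 = -1/36
(3j)²=4/63 [(4 1 3; 0 0 0)], sign=+1
Σ_t [2,2]: t=2:+1/72 = 1/72
(3j)²=5/126 [(4 1 3; -1 1 0)], sign=-1
⇒ 4πI² = 10/21
I = (-1)√(10/21/(4π)) = -0.19466390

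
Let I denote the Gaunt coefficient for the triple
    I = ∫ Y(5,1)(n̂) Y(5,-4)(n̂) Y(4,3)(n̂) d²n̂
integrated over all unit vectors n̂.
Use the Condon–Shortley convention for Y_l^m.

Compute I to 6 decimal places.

-0.168084

Rules hold: Σm=0, L=14 even, 0≤4≤10.
N = 11·11·9 = 1089
Δ = 6!·4!·4!/15! = 1/3153150
Racah Σ t=1..5: t=1:−1/69120 t=2:+1/1728 t=3:−1/576 t=4:+1/1728 t=5:−1/69120 = -7/11520
⇒ 3j(5 5 4; 0 0 0)² = 2/143, sgn -1
Racah Σ t=0..1: t=0:+1/103680 t=1:−1/17280 = -1/20736
⇒ 3j(5 5 4; 1 -4 3)² = 10/429, sgn +1
4πI² = N·(3j₀)²·(3jₘ)² = 60/169
I = -1·√(0.35503/4π) = -0.16808437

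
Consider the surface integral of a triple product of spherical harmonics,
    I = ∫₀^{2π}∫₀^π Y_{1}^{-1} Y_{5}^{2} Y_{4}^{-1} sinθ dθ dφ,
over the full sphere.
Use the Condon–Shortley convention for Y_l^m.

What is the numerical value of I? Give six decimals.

m-sum 0 ✓  L=10 even ✓  4≤4≤6 ✓
Π(2lᵢ+1) = 3×11×9 = 297
triangle coeff Δ(1,5,4) = 1/495
Σ_t [1,1]: t=1:−1/576 = -1/576
(3j)²=5/99 [(1 5 4; 0 0 0)], sign=-1
Σ_t [2,2]: t=2:+1/1440 = 1/1440
(3j)²=7/165 [(1 5 4; -1 2 -1)], sign=-1
⇒ 4πI² = 7/11
I = (+1)√(7/11/(4π)) = 0.22503380

0.225034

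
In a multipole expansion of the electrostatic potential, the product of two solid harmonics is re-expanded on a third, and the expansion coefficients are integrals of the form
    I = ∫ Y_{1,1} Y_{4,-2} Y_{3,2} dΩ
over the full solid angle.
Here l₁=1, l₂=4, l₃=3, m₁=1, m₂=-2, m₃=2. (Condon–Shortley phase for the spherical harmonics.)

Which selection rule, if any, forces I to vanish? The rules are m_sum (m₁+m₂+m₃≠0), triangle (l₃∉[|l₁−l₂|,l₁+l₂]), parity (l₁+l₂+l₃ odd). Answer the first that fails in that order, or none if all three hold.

azimuthal sum: 1 − 2 + 2 = 1  ✗
3 ≤ 3 ≤ 5 (triangle on l)
L = 1 + 4 + 3 = 8 (even)

m_sum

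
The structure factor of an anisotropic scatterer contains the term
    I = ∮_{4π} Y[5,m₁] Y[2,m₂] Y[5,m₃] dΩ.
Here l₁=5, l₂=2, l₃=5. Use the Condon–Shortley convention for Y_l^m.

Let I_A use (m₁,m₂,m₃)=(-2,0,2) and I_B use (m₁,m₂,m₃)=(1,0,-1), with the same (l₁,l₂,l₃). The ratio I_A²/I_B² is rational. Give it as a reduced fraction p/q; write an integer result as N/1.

4/9

l's match ⇒ only the (l;m) 3-j factors differ between A and B.
A: triangle coeff Δ(5,2,5) = 1/38610; Σ_t [0,2]: t=0:+1/20160 t=1:−1/1440 t=2:+1/2880 = -1/3360; (3j)²=6/715 [(5 2 5; -2 0 2)], sign=+1
B: triangle coeff Δ(5,2,5) = 1/38610; Σ_t [0,2]: t=0:+1/2304 t=1:−1/720 t=2:+1/5760 = -1/1280; (3j)²=27/1430 [(5 2 5; 1 0 -1)], sign=-1
I_A²/I_B² = (6/715)/(27/1430) = 4/9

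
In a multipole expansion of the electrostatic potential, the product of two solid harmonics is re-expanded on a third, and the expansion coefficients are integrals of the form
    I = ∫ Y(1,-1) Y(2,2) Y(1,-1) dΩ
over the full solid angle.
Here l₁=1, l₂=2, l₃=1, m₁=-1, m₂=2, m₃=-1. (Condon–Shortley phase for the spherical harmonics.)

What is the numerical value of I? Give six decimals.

Rules hold: Σm=0, L=4 even, 1≤1≤3.
N = 3·5·3 = 45
Δ = 2!·0!·2!/5! = 1/30
Racah Σ t=1..1: t=1:−1/1 = -1/1
⇒ 3j(1 2 1; 0 0 0)² = 2/15, sgn +1
Racah Σ t=2..2: t=2:+1/4 = 1/4
⇒ 3j(1 2 1; -1 2 -1)² = 1/5, sgn +1
4πI² = N·(3j₀)²·(3jₘ)² = 6/5
I = +1·√(1.2/4π) = 0.30901936

0.309019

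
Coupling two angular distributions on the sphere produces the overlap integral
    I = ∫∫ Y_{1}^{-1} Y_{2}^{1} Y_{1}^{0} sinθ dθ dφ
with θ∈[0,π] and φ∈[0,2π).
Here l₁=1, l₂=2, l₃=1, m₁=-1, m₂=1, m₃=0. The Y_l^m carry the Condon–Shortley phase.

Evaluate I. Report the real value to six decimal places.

Checks pass: Σm=0; 4 even; l₃=1∈[1,3].
(2·1+1)(2·2+1)(2·1+1) = 45
Δ: 2! 0! 2! / 5! → 1/30
sum: t=1:−1/1 = -1/1
3j²(1 2 1; 0 0 0) = Δ·Π!·Σ² = 2/15  (sign +1)
sum: t=2:+1/2 = 1/2
3j²(1 2 1; -1 1 0) = Δ·Π!·Σ² = 1/10  (sign -1)
combine: 4πI² = 45·2/15·1/10 = 3/5
take √, sign -1: I = -0.21850969

-0.218510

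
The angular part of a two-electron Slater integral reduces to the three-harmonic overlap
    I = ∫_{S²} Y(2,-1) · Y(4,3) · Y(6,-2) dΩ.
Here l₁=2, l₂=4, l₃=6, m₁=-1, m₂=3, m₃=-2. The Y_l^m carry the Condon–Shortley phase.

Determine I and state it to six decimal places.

Rules hold: Σm=0, L=12 even, 2≤6≤6.
N = 5·9·13 = 585
Δ = 0!·4!·8!/13! = 1/6435
Racah Σ t=0..0: t=0:+1/2304 = 1/2304
⇒ 3j(2 4 6; 0 0 0)² = 5/143, sgn +1
Racah Σ t=0..0: t=0:+1/30240 = 1/30240
⇒ 3j(2 4 6; -1 3 -2)² = 32/6435, sgn +1
4πI² = N·(3j₀)²·(3jₘ)² = 160/1573
I = +1·√(0.101716/4π) = 0.08996855

0.089969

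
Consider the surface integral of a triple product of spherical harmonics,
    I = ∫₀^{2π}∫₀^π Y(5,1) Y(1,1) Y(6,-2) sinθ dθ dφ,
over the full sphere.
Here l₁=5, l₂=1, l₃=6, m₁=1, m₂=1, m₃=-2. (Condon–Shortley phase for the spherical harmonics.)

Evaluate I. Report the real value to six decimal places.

0.216205

Checks pass: Σm=0; 12 even; l₃=6∈[4,6].
(2·5+1)(2·1+1)(2·6+1) = 429
Δ: 0! 10! 2! / 13! → 1/858
sum: t=0:+1/14400 = 1/14400
3j²(5 1 6; 0 0 0) = Δ·Π!·Σ² = 6/143  (sign +1)
sum: t=0:+1/34560 = 1/34560
3j²(5 1 6; 1 1 -2) = Δ·Π!·Σ² = 14/429  (sign +1)
combine: 4πI² = 429·6/143·14/429 = 84/143
take √, sign +1: I = 0.21620548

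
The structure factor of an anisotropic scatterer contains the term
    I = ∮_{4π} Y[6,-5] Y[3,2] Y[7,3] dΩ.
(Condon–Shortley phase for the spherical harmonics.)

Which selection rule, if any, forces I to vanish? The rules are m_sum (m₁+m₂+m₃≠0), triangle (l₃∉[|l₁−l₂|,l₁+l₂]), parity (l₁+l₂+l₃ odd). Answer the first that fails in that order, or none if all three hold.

m₁+m₂+m₃ = -5 + 2 + 3 = 0  ✓
triangle: |6−3|=3 ≤ l₃=7 ≤ 6+3=9  ✓
parity: l₁+l₂+l₃ = 16 is even  ✓

none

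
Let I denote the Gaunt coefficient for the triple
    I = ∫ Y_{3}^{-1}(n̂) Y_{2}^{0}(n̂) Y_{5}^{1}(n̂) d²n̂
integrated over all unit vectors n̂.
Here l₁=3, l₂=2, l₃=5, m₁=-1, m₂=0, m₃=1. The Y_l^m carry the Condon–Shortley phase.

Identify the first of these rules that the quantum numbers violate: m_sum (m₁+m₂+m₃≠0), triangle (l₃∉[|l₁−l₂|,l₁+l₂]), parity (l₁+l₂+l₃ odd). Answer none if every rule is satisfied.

none

Σmᵢ = 0  ✓
l₃∈[|l₁−l₂|,l₁+l₂]=[1,5], have l₃=5  ✓
Σlᵢ = 10 ⇒ even  ✓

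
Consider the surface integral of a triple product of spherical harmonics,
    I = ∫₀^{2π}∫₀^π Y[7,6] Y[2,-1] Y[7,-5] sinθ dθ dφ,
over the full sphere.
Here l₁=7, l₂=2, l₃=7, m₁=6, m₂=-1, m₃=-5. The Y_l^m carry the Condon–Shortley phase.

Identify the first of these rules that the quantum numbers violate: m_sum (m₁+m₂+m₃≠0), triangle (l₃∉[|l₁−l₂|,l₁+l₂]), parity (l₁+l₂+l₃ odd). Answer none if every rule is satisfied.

none

azimuthal sum: 6 − 1 − 5 = 0  ✓
5 ≤ 7 ≤ 9 (triangle on l)  ✓
L = 7 + 2 + 7 = 16 (even)  ✓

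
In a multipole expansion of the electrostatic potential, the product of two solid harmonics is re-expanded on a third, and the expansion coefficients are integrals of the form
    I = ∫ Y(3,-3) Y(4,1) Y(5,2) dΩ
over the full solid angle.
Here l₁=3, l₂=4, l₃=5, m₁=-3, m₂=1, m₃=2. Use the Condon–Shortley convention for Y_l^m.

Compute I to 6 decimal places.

-0.179179

Rules hold: Σm=0, L=12 even, 1≤5≤7.
N = 7·9·11 = 693
Δ = 2!·4!·6!/13! = 1/180180
Racah Σ t=0..2: t=0:+1/576 t=1:−1/144 t=2:+1/576 = -1/288
⇒ 3j(3 4 5; 0 0 0)² = 20/1001, sgn +1
Racah Σ t=2..2: t=2:+1/1728 = 1/1728
⇒ 3j(3 4 5; -3 1 2)² = 25/858, sgn -1
4πI² = N·(3j₀)²·(3jₘ)² = 750/1859
I = -1·√(0.403443/4π) = -0.17917854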